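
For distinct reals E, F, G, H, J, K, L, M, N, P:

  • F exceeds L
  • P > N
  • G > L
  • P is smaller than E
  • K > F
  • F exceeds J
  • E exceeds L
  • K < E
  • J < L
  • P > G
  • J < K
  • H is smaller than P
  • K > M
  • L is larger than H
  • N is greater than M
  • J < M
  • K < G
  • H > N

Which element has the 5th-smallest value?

Chaining the given pairs: J < M < N < H < L < F < K < G < P < E.
Counting 5 from the smallest end gives L.

L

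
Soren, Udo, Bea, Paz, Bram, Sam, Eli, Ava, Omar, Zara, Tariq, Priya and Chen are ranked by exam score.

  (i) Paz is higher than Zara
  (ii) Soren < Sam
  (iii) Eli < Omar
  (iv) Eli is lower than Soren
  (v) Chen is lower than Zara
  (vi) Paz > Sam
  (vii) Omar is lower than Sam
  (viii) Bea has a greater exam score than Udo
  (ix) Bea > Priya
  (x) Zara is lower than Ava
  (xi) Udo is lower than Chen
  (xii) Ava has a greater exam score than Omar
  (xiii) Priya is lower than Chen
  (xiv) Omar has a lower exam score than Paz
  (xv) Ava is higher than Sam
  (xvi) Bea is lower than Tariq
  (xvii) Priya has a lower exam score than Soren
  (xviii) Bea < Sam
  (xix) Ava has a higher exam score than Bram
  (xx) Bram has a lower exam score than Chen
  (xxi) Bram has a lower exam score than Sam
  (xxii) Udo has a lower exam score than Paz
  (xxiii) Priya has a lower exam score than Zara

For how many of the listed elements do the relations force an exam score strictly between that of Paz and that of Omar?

1

The relations place Omar below Paz. An element lies strictly between them when it is forced above Omar and also forced below Paz.
Above Omar: {Sam, Ava}. Below Paz: {Udo, Eli, Priya, Bram, Bea, Soren, Chen, Zara, Sam}.
Intersection: {Sam} — 1.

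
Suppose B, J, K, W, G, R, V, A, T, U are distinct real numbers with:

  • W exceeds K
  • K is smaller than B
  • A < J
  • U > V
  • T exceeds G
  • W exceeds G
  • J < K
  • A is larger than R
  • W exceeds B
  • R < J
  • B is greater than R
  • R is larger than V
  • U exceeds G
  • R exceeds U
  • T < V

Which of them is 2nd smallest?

T

Piecing the relations together gives one ordering: G < T < V < U < R < A < J < K < B < W.
The 2nd smallest is T.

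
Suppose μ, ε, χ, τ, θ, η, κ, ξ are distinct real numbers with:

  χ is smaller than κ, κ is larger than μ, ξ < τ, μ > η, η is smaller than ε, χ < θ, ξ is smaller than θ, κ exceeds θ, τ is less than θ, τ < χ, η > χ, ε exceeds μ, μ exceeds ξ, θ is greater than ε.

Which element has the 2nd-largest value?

Chaining the given pairs: ξ < τ < χ < η < μ < ε < θ < κ.
The 2nd largest is θ.

θ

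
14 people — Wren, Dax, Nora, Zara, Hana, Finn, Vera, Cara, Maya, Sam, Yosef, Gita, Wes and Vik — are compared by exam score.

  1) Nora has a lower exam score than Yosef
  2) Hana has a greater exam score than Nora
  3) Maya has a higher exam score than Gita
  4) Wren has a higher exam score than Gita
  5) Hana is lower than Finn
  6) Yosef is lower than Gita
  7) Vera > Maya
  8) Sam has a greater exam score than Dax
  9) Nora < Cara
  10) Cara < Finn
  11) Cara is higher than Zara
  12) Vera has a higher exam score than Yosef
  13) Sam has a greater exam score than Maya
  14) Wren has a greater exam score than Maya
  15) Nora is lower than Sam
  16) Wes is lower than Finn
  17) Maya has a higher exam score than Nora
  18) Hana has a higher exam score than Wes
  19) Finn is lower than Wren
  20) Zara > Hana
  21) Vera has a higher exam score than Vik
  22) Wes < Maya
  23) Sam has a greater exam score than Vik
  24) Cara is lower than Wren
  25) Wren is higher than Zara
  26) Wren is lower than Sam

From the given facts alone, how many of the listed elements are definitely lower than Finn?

The elements the relations force below Finn are Nora, Wes, Hana, Zara, Cara — no chain reaches any other.
That is 5.

5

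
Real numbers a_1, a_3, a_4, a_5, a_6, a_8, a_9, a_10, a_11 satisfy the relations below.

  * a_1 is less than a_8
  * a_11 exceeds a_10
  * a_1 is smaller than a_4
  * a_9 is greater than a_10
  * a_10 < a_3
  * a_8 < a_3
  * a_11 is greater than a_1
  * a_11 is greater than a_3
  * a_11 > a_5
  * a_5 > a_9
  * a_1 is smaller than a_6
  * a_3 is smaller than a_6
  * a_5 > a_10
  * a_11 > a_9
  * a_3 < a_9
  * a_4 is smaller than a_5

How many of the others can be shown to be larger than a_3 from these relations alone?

4

The elements the relations force above a_3 are a_9, a_5, a_6, a_11 — no chain reaches any other.
That is 4.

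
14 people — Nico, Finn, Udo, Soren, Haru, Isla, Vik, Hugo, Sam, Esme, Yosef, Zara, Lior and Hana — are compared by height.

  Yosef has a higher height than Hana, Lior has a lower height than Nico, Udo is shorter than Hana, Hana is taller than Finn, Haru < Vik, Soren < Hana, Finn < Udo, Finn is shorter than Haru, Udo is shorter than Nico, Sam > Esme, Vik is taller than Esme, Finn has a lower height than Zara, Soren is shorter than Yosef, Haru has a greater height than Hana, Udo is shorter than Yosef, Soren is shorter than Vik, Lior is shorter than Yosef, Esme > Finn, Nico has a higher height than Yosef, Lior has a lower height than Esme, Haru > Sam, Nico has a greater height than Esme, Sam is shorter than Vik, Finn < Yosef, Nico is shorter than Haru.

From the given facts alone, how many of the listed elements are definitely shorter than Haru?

Directly below Haru: Finn, Hana, Nico, Sam.
One step further: Soren, Lior, Udo, Esme, Yosef (9 so far).
Nothing else is reachable below Haru; 9 in all.

9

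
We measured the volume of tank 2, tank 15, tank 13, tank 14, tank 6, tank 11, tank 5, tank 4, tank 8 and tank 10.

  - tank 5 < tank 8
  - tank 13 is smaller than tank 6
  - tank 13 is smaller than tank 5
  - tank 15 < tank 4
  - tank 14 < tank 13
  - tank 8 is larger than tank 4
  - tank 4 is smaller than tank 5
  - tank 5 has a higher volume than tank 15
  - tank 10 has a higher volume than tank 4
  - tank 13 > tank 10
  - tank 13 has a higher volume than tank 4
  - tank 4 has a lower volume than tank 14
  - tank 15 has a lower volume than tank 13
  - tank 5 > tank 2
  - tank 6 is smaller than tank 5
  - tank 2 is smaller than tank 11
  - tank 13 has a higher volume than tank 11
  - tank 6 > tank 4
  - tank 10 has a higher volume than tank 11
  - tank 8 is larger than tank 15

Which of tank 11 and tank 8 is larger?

tank 11 < tank 10 < tank 13 < tank 6 < tank 5 < tank 8, by transitivity through tank 10, tank 13, tank 6, tank 5.
So tank 11 < tank 8; tank 8 is the larger of the two.

tank 8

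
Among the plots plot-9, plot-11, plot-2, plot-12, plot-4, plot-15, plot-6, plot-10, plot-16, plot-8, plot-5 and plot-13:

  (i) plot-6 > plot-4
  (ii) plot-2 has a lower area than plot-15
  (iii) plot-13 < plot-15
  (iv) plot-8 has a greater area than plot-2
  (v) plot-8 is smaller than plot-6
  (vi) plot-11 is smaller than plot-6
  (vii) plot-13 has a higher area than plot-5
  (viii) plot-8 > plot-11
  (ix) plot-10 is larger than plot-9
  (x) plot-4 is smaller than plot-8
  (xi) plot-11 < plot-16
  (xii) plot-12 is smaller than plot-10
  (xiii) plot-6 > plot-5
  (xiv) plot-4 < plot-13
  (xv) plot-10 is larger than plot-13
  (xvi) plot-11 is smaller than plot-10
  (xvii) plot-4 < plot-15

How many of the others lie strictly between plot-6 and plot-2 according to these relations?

1

Chaining upward from plot-2 reaches: plot-8, plot-15.
Chaining downward from plot-6 reaches: plot-5, plot-4, plot-11, plot-8.
Strictly between plot-2 and plot-6 are those in both lists: plot-8 — 1 element.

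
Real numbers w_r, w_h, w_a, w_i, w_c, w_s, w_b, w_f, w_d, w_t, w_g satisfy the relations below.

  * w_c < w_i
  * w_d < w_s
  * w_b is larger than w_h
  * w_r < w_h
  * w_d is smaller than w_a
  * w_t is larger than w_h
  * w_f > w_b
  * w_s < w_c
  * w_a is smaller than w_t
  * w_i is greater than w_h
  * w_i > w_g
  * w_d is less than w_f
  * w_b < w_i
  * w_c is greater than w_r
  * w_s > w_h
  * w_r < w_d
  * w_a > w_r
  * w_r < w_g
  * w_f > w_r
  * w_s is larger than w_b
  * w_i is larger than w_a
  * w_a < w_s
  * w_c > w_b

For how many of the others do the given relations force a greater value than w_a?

The elements the relations force above w_a are w_s, w_c, w_t, w_i — no chain reaches any other.
That is 4.

4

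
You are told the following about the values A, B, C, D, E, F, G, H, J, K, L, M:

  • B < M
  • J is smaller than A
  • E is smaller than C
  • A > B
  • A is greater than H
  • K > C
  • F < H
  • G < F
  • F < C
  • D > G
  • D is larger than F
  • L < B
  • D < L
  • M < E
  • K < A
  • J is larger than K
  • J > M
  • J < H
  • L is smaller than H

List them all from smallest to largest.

Each adjacent pair is fixed by a given relation: G < F; F < D; D < L; L < B; B < M; M < E; E < C; C < K; K < J; J < H; H < A. Chaining them end to end gives the full order.

G < F < D < L < B < M < E < C < K < J < H < A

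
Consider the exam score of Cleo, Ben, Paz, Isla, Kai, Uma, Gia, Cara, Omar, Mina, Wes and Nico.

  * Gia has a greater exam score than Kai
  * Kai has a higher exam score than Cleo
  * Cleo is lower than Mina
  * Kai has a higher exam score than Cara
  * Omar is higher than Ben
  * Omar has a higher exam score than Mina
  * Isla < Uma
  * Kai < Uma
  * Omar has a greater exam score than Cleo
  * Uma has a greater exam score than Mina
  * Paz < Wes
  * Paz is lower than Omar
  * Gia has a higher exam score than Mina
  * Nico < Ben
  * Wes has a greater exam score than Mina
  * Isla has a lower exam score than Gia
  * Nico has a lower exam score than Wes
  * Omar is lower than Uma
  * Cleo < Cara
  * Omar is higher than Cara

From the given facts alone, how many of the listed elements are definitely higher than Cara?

From Cara the given relations immediately reach Omar, Kai.
From those, Uma, Gia — 4 in total.
No other element is forced above Cara by the given relations, so the count is 4.

4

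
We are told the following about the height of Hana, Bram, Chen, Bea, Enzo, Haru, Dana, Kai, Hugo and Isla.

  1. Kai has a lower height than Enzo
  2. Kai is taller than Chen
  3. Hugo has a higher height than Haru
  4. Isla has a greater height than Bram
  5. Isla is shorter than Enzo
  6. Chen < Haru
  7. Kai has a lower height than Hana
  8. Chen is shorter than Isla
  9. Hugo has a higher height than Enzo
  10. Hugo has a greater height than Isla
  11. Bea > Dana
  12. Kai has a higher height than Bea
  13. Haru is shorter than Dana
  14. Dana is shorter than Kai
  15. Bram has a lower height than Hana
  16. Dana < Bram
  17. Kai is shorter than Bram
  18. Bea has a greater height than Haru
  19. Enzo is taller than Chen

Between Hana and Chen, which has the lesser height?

The relevant relations are Chen < Haru; Haru < Dana; Dana < Bea; Bea < Kai; Kai < Bram; Bram < Hana.
Chaining these gives Chen < Haru < Dana < Bea < Kai < Bram < Hana.
So Chen < Hana; Chen is the shorter of the two.

Chen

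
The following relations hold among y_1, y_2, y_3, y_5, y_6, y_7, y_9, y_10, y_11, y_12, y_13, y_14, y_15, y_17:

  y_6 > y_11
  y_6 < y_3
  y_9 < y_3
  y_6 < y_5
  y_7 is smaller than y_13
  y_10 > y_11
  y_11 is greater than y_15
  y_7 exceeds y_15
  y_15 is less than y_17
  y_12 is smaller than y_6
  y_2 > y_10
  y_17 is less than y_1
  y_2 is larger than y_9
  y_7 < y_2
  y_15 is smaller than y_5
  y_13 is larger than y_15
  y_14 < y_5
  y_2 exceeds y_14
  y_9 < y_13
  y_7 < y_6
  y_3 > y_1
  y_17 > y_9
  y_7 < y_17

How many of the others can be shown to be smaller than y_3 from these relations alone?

8

The elements the relations force below y_3 are y_9, y_12, y_15, y_11, y_7, y_17, y_6, y_1 — no chain reaches any other.
That is 8.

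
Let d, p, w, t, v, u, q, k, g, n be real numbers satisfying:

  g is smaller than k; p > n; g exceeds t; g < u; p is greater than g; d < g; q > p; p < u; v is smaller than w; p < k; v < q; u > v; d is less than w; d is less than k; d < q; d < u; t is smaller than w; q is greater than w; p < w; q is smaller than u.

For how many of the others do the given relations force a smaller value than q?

7

From q the given relations immediately reach d, p, v, w.
From those, t, g, n — 7 in total.
No other element is forced below q by the given relations, so the count is 7.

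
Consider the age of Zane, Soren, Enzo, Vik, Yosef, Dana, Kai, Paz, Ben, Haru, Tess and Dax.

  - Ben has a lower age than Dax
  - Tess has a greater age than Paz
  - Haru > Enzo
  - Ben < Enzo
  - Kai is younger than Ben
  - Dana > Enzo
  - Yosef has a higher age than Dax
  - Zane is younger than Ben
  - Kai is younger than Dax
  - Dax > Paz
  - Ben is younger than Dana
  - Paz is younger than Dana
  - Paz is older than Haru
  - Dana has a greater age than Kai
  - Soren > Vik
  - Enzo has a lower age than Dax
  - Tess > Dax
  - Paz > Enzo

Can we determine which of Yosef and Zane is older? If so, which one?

Yosef

Zane < Ben < Enzo < Haru < Paz < Dax < Yosef, by transitivity through Ben, Enzo, Haru, Paz, Dax.
So Yosef is older.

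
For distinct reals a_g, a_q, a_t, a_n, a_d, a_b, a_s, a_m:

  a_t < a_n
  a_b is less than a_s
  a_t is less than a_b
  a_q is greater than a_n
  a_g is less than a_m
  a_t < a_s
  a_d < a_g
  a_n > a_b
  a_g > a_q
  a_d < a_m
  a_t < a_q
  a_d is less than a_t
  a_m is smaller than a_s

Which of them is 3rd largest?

a_g

Piecing the relations together gives one ordering: a_d < a_t < a_b < a_n < a_q < a_g < a_m < a_s.
Counting 3 from the largest end gives a_g.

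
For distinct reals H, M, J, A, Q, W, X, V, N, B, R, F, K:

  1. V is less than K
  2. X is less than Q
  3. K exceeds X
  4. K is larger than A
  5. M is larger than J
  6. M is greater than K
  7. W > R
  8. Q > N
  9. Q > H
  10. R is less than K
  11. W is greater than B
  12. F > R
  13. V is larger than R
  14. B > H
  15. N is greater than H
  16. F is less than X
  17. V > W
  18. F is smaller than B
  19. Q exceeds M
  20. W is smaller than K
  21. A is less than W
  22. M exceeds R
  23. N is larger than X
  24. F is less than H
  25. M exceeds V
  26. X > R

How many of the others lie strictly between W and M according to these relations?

2

The relations place W below M. An element lies strictly between them when it is forced above W and also forced below M.
Above W: {V, K, Q}. Below M: {R, A, F, X, H, B, J, V, K}.
Intersection: {V, K} — 2.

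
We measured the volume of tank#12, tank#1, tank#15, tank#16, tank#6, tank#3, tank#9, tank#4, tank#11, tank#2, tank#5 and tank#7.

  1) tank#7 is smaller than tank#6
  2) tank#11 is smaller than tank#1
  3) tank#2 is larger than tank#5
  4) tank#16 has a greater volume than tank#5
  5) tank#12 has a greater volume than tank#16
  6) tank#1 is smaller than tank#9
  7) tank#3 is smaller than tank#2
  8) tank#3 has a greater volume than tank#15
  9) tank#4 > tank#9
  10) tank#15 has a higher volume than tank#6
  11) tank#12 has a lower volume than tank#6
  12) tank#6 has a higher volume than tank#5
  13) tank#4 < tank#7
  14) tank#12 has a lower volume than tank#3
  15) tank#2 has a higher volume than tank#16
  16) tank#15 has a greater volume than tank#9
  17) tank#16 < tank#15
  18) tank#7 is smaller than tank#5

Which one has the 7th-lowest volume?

Piecing the relations together gives one ordering: tank#11 < tank#1 < tank#9 < tank#4 < tank#7 < tank#5 < tank#16 < tank#12 < tank#6 < tank#15 < tank#3 < tank#2.
Counting 7 from the smallest end gives tank#16.

tank#16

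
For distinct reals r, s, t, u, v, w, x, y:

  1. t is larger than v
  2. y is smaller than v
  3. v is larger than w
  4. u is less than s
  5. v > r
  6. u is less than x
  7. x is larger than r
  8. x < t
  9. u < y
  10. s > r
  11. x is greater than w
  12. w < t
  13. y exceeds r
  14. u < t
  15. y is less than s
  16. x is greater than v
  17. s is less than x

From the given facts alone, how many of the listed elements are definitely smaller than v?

4

From v the given relations immediately reach r, w, y.
From those, u — 4 in total.
No other element is forced below v by the given relations, so the count is 4.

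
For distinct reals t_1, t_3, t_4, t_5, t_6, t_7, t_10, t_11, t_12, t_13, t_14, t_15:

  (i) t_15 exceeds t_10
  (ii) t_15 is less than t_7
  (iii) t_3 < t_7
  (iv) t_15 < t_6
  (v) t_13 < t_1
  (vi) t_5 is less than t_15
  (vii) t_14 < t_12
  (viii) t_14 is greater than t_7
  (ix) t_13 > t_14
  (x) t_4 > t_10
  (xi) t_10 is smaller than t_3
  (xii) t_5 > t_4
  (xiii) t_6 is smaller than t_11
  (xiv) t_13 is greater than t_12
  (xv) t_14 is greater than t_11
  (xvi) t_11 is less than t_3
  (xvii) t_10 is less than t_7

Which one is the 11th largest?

Piecing the relations together gives one ordering: t_10 < t_4 < t_5 < t_15 < t_6 < t_11 < t_3 < t_7 < t_14 < t_12 < t_13 < t_1.
The 11th largest is t_4.

t_4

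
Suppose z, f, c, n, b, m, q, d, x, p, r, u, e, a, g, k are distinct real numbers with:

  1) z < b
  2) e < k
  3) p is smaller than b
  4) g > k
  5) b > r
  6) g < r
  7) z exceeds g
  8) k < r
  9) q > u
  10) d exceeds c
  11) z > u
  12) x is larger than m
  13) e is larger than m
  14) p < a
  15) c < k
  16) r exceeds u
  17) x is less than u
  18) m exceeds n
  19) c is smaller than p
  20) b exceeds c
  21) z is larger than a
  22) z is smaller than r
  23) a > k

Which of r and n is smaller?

n

n < m and m < e give n < e.
With e < k: n < m < e < k.
With k < g: n < m < e < k < g.
Then g < z extends the chain to z.
Then z < r extends the chain to r.
So n < r; n is the smaller of the two.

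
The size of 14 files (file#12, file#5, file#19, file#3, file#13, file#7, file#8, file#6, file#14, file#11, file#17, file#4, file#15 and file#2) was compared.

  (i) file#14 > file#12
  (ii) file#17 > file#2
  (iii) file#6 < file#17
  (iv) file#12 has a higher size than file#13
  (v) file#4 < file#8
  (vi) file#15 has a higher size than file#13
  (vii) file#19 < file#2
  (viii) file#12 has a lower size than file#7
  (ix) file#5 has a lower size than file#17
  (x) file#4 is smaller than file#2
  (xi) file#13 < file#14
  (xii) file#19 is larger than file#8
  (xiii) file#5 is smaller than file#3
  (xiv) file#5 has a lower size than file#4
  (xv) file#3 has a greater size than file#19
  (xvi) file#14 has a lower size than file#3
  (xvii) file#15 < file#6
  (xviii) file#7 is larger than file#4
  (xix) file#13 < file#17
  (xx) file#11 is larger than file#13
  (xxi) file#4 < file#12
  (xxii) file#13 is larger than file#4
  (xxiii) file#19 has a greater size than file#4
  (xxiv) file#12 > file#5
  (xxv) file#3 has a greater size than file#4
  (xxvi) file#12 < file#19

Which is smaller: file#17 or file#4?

file#4

file#4 < file#13 and file#13 < file#12 give file#4 < file#12.
Then file#12 < file#19 extends the chain to file#19.
With file#19 < file#2: file#4 < file#13 < file#12 < file#19 < file#2.
Then file#2 < file#17 extends the chain to file#17.
So file#4 < file#17; file#4 is the smaller of the two.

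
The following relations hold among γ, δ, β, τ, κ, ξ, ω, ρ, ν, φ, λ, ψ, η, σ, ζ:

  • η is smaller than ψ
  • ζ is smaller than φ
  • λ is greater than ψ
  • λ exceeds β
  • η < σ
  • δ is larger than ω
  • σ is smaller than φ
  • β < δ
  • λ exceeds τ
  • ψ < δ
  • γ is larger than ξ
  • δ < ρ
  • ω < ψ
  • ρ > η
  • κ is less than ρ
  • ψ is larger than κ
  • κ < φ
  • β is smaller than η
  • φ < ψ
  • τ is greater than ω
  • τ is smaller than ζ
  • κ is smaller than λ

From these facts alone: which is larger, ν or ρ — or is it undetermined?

undetermined

Following every chain through ν: nothing is chained to ν.
ρ is not reached, and no chain runs the other way from ρ to ν.
So the given relations leave the order of ν and ρ undetermined.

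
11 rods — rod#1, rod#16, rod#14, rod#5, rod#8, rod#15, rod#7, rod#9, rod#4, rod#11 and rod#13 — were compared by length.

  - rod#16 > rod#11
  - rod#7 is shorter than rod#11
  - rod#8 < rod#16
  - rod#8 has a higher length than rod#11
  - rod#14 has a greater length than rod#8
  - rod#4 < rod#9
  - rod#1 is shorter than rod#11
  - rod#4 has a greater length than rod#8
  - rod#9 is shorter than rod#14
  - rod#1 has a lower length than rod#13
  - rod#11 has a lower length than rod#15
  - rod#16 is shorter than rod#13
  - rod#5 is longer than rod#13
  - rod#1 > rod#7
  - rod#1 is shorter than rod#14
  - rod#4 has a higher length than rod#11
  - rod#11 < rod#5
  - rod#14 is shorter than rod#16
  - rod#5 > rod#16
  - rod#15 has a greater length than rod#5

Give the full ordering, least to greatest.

Each adjacent pair is fixed by a given relation: rod#7 < rod#1; rod#1 < rod#11; rod#11 < rod#8; rod#8 < rod#4; rod#4 < rod#9; rod#9 < rod#14; rod#14 < rod#16; rod#16 < rod#13; rod#13 < rod#5; rod#5 < rod#15. Chaining them end to end gives the full order.

rod#7 < rod#1 < rod#11 < rod#8 < rod#4 < rod#9 < rod#14 < rod#16 < rod#13 < rod#5 < rod#15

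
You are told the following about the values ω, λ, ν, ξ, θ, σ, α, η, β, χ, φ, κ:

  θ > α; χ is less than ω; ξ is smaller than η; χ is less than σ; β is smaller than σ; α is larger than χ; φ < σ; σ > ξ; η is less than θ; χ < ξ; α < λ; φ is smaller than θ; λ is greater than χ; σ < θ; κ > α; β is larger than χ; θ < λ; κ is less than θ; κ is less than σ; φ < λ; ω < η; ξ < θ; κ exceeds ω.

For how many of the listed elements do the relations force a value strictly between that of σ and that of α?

Chaining upward from α reaches: κ, θ, λ.
Chaining downward from σ reaches: χ, ω, β, κ, φ, ξ.
Strictly between α and σ are those in both lists: κ — 1 element.

1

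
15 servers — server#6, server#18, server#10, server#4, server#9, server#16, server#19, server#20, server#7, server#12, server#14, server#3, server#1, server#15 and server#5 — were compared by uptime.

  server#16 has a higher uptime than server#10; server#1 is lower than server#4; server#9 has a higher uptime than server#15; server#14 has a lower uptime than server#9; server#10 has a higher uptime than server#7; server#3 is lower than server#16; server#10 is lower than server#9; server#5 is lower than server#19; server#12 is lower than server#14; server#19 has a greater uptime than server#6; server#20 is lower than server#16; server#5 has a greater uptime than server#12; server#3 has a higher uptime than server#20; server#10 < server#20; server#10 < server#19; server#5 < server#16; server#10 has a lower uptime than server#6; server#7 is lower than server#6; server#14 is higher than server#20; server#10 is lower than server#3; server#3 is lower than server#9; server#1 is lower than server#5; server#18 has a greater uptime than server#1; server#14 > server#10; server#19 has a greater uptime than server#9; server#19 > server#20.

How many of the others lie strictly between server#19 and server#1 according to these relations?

1

Chaining upward from server#1 reaches: server#18, server#5, server#16, server#4.
Chaining downward from server#19 reaches: server#7, server#10, server#12, server#20, server#3, server#15, server#5, server#14, server#9, server#6.
Strictly between server#1 and server#19 are those in both lists: server#5 — 1 element.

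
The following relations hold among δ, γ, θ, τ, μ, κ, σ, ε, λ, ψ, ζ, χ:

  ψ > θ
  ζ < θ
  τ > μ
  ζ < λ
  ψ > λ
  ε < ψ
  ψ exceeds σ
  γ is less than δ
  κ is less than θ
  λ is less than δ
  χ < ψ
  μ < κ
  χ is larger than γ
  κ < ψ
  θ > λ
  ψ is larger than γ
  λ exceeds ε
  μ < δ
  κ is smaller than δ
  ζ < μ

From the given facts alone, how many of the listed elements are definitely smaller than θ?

5

Directly below θ: ζ, κ, λ.
One step further: μ, ε (5 so far).
No other element is forced below θ by the given relations, so the count is 5.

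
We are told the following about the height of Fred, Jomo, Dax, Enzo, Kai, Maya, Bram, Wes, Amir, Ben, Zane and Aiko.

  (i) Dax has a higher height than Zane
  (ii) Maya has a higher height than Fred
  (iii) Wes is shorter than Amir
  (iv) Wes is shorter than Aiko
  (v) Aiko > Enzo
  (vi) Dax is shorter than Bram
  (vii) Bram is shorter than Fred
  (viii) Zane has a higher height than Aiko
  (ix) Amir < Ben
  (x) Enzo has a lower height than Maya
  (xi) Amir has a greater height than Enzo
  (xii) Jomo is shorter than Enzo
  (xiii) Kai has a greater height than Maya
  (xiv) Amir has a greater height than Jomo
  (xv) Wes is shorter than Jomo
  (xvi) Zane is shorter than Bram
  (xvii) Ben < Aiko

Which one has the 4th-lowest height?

Amir

Piecing the relations together gives one ordering: Wes < Jomo < Enzo < Amir < Ben < Aiko < Zane < Dax < Bram < Fred < Maya < Kai.
Counting 4 from the smallest end gives Amir.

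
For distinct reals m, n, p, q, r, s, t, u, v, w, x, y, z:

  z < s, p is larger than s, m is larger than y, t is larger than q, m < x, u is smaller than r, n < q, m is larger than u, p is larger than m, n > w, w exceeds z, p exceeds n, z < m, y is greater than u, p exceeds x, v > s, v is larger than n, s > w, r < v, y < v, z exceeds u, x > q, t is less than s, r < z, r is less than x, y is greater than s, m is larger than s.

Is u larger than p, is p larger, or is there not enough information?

p

The relevant relations are u < r; r < z; z < w; w < n; n < q; q < t; t < s; s < y; y < m; m < x; x < p.
Together: u < r < z < w < n < q < t < s < y < m < x < p.
So p is larger.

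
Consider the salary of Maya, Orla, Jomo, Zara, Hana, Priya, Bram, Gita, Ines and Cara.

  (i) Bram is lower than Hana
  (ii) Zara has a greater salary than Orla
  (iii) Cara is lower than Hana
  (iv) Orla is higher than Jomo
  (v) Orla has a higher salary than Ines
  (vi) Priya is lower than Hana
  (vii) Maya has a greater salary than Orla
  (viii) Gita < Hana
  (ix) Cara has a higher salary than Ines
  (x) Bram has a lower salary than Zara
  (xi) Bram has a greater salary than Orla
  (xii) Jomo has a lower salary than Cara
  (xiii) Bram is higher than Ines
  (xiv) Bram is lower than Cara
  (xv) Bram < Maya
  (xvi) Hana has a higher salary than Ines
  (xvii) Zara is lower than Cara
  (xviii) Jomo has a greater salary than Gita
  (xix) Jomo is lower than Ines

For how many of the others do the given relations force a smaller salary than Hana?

8

The elements the relations force below Hana are Gita, Jomo, Ines, Orla, Priya, Bram, Zara, Cara — no chain reaches any other.
That is 8.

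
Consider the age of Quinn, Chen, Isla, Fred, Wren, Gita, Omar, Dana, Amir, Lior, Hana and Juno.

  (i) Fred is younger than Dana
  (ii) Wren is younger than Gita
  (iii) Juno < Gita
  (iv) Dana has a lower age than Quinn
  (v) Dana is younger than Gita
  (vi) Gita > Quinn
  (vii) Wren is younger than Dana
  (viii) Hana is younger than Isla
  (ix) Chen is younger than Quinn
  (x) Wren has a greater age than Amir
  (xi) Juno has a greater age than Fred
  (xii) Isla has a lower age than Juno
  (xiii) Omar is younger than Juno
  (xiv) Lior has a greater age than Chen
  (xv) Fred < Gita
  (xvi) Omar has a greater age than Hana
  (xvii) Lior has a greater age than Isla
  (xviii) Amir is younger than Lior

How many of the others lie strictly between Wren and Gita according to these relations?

The relations place Wren below Gita. An element lies strictly between them when it is forced above Wren and also forced below Gita.
Above Wren: {Dana, Quinn}. Below Gita: {Amir, Hana, Isla, Fred, Dana, Chen, Quinn, Omar, Juno}.
Intersection: {Dana, Quinn} — 2.

2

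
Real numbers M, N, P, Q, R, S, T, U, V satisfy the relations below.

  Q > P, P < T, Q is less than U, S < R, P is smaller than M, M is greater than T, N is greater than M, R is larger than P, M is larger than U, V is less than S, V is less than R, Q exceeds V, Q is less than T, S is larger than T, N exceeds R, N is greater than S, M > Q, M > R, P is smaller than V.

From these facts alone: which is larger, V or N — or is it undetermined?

N

Link the given pairs in sequence: V < Q; Q < T; T < S; S < R; R < M; M < N.
Together: V < Q < T < S < R < M < N.
So N is larger.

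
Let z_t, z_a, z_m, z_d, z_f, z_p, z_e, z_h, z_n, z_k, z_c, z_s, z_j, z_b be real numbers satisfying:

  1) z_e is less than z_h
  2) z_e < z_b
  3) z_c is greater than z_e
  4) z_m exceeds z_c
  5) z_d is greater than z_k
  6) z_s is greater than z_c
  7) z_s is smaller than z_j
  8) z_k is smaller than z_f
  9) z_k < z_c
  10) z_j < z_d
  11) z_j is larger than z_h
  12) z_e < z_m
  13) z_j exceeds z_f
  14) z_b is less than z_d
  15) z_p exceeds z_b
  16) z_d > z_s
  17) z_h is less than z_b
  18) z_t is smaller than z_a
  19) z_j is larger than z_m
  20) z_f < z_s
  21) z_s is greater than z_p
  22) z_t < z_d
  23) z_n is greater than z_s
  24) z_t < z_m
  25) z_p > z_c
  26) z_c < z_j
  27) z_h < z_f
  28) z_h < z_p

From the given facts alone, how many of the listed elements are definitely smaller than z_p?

From z_p the given relations immediately reach z_h, z_b, z_c.
From those, z_e, z_k — 5 in total.
Nothing else is reachable below z_p; 5 in all.

5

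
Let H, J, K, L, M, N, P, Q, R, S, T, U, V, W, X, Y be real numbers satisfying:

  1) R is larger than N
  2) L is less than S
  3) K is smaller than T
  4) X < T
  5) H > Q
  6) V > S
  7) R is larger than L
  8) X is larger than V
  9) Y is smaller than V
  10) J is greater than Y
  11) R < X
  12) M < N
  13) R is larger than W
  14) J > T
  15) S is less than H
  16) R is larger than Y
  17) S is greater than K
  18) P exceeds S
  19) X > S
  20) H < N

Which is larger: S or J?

J

S < H < N < R < X < T < J, by transitivity through H, N, R, X, T.
So S < J; J is the larger of the two.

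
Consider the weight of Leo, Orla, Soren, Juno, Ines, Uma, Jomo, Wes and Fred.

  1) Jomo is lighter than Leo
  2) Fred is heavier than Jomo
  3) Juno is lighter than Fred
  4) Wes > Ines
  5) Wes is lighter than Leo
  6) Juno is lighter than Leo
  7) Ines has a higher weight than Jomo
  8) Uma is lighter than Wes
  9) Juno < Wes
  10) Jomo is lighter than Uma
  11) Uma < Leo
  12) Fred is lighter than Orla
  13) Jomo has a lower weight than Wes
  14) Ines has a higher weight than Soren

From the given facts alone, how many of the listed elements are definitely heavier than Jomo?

From Jomo the given relations immediately reach Ines, Uma, Wes, Fred, Leo.
From those, Orla — 6 in total.
Nothing else is reachable above Jomo; 6 in all.

6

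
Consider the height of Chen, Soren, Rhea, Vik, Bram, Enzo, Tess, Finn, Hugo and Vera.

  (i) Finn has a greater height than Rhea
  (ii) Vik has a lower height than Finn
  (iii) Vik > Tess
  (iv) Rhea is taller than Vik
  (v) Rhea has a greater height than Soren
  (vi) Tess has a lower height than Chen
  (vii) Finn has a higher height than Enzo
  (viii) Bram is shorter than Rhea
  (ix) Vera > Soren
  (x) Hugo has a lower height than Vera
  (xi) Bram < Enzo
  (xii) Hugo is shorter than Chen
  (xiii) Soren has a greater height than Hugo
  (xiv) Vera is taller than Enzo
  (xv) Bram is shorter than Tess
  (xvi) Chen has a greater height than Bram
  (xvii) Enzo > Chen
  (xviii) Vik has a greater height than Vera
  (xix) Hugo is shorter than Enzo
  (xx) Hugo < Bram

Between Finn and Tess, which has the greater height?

Finn

Chaining the given relations: Tess < Chen < Enzo < Vera < Vik < Rhea < Finn.
So Tess < Finn; Finn is the taller of the two.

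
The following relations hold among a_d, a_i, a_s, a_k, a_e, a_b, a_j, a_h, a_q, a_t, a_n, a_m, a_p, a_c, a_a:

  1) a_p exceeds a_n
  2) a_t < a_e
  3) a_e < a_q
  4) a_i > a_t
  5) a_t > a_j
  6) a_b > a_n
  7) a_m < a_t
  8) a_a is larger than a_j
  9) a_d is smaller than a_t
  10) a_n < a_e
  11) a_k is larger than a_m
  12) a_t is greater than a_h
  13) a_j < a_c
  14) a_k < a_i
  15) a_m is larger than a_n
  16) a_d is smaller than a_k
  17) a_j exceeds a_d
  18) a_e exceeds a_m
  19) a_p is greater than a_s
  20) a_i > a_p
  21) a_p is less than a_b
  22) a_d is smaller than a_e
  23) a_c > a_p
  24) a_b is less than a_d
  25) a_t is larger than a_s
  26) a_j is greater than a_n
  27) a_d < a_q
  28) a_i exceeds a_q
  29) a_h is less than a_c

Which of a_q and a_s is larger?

a_q

The relevant relations are a_s < a_p; a_p < a_b; a_b < a_d; a_d < a_j; a_j < a_t; a_t < a_e; a_e < a_q.
Together: a_s < a_p < a_b < a_d < a_j < a_t < a_e < a_q.
So a_s < a_q; a_q is the larger of the two.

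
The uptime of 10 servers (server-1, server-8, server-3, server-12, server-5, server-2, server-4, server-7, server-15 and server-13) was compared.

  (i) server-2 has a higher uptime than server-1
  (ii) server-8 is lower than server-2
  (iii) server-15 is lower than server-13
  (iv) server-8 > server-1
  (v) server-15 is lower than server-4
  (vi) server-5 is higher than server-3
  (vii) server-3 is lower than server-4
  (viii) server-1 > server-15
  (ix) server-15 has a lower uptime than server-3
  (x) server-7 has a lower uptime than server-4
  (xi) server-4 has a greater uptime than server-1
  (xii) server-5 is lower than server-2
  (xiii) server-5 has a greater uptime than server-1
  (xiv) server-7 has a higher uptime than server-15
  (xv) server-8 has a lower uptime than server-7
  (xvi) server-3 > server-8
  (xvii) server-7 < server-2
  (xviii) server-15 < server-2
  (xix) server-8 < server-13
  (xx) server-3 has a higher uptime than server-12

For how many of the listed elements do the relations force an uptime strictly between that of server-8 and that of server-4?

Chaining upward from server-8 reaches: server-3, server-13, server-7, server-5, server-2.
Chaining downward from server-4 reaches: server-12, server-15, server-1, server-3, server-7.
Strictly between server-8 and server-4 are those in both lists: server-3, server-7 — 2 elements.

2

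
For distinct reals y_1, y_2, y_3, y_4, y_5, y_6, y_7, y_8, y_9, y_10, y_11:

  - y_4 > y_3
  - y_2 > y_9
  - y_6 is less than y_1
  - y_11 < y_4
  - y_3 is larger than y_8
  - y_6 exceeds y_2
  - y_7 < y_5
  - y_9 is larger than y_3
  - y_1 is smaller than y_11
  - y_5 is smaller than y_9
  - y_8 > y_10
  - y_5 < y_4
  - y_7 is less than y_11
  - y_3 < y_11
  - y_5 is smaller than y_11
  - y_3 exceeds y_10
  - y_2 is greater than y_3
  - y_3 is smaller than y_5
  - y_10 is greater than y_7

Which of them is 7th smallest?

Chaining the given pairs: y_7 < y_10 < y_8 < y_3 < y_5 < y_9 < y_2 < y_6 < y_1 < y_11 < y_4.
The 7th smallest is y_2.

y_2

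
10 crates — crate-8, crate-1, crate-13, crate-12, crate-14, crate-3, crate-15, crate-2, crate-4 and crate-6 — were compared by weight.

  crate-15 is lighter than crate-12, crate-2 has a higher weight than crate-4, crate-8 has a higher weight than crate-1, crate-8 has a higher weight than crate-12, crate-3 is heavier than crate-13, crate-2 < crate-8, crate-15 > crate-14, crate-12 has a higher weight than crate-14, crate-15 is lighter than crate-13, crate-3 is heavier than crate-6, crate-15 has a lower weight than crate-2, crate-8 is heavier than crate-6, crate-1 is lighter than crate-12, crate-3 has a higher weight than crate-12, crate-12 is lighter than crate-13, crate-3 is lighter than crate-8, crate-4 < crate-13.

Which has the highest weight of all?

crate-8

Chaining downward from crate-8: directly below it, crate-1, crate-6, crate-2, crate-12, crate-3; then crate-4, crate-14, crate-15, crate-13.
That covers every other element, and nothing is given above crate-8, so crate-8 is the highest weight.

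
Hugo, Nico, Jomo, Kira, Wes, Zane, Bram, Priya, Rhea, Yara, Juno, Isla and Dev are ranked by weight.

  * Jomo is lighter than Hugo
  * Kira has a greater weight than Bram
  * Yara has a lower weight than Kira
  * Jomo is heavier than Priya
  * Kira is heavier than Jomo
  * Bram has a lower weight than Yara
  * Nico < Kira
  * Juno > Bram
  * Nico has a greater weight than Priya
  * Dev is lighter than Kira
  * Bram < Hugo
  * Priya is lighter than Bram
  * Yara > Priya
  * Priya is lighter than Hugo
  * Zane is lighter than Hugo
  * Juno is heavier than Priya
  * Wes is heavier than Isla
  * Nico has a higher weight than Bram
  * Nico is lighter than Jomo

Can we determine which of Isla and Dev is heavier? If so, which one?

Following every chain through Isla: above Isla we get Wes.
Dev is not reached, and no chain runs the other way from Dev to Isla.
So the given relations leave the order of Isla and Dev undetermined.

undetermined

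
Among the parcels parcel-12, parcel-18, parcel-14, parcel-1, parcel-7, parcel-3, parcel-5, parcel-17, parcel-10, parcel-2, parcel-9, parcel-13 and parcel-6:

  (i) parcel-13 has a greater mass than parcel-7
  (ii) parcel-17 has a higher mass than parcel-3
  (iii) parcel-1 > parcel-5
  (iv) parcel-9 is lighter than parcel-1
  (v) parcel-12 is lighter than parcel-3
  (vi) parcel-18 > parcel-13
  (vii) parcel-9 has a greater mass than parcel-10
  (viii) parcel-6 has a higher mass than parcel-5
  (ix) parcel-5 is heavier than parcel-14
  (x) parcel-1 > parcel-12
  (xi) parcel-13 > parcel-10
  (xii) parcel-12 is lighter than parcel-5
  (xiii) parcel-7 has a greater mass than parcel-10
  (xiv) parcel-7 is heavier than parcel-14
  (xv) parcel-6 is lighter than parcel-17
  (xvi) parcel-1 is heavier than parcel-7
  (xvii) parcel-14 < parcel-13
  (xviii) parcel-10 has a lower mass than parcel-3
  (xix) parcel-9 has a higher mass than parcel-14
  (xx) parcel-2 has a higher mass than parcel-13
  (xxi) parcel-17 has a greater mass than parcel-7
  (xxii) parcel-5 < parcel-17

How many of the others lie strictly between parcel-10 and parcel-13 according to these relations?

Chaining upward from parcel-10 reaches: parcel-9, parcel-7, parcel-3, parcel-17, parcel-2, parcel-18, parcel-1.
Chaining downward from parcel-13 reaches: parcel-14, parcel-7.
Strictly between parcel-10 and parcel-13 are those in both lists: parcel-7 — 1 element.

1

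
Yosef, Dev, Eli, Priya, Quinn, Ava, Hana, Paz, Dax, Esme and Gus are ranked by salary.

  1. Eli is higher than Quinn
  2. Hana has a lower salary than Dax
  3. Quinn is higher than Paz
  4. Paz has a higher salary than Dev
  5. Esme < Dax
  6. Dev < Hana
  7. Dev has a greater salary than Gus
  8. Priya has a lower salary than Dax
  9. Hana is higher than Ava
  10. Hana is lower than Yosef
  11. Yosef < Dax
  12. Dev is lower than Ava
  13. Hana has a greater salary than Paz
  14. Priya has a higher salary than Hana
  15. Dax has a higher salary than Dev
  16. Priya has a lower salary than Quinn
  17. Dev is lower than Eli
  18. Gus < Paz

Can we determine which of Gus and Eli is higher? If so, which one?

Eli

The relevant relations are Gus < Dev; Dev < Ava; Ava < Hana; Hana < Priya; Priya < Quinn; Quinn < Eli.
Chaining these gives Gus < Dev < Ava < Hana < Priya < Quinn < Eli.
So Eli is higher.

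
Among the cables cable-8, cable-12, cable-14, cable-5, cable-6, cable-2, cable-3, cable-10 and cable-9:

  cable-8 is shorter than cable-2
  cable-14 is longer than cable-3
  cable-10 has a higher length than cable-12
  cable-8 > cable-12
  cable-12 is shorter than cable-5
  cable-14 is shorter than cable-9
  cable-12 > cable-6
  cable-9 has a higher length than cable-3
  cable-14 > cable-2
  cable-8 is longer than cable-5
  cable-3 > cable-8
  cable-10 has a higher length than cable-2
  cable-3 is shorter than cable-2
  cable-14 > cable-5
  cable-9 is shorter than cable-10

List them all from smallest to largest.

The consecutive links are each given: cable-6 < cable-12; cable-12 < cable-5; cable-5 < cable-8; cable-8 < cable-3; cable-3 < cable-2; cable-2 < cable-14; cable-14 < cable-9; cable-9 < cable-10.

cable-6 < cable-12 < cable-5 < cable-8 < cable-3 < cable-2 < cable-14 < cable-9 < cable-10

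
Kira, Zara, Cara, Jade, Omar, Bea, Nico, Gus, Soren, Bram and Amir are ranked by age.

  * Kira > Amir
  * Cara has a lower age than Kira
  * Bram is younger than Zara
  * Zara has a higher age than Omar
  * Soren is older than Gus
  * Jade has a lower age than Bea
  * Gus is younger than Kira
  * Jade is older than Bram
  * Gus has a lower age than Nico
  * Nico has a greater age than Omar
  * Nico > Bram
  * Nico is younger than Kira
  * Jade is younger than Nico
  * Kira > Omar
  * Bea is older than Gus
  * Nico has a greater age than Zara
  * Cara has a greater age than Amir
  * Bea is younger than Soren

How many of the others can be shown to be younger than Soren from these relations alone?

4

The elements the relations force below Soren are Bram, Gus, Jade, Bea — no chain reaches any other.
That is 4.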